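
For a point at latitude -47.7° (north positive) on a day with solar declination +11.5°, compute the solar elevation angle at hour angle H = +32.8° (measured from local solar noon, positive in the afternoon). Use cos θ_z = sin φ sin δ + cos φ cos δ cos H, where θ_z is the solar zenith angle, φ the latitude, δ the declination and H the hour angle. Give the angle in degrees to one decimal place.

24.0°

cos θ_z = sin φ sin δ + cos φ cos δ cos H = (-0.7396)(0.1994) + (0.6730)(0.9799)(0.8406) = 0.4069.
θ_z = arccos(0.4069) = 65.99°, so the elevation is 90° − 65.99° = 24.01°.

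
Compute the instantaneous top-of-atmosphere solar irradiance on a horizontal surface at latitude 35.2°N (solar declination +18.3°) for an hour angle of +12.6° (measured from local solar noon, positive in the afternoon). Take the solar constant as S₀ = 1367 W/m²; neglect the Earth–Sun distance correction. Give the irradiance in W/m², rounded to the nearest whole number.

1282 W/m²

With φ = 35.2°, δ = 18.3°, H = 12.60°: sin φ sin δ = 0.1810, cos φ cos δ cos H = 0.7571, so cos θ_z = 0.9381.
Top-of-atmosphere irradiance = S₀ cos θ_z = 1367 × 0.9381 = 1282.38 W/m².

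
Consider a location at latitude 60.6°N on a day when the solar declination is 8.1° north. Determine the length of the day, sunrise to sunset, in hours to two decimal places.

13.95 hours

cos H_s = −tan(60.6°) · tan(8.1°) = -0.2526, so H_s = arccos(-0.2526) = 104.63°.
Day length = 2 H_s / 15° h⁻¹ = 209.26° / 15 = 13.951 h.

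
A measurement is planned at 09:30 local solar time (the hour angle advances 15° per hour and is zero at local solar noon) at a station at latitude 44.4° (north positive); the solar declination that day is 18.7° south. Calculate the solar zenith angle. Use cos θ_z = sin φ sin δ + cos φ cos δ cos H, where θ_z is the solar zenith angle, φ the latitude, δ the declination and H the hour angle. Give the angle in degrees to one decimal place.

Hour angle H = 15° × (9.5 − 12) = -37.50°.
cos θ_z = sin φ sin δ + cos φ cos δ cos H = (0.6997)(-0.3206) + (0.7145)(0.9472)(0.7934) = 0.3126.
θ_z = arccos(0.3126) = 71.78°.

71.8°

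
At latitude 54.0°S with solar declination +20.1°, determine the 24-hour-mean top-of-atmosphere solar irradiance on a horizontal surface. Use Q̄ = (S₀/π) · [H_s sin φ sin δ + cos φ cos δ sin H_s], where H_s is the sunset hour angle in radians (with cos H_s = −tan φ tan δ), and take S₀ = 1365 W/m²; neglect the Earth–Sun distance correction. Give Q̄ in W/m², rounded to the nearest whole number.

−tan φ tan δ = −(-1.3764)(0.3659) = 0.5036; H_s = arccos(0.5036) = 59.76°. In radians, H_s = 1.0430.
H_s sin φ sin δ = 1.0430 × -0.8090 × 0.3437 = -0.2900.
cos φ cos δ sin H_s = 0.5878 × 0.9391 × 0.8639 = 0.4769.
Q̄ = (1365/π) × (-0.2900 + 0.4769) = 434.49 × 0.1869 = 81.21 W/m².

81 W/m²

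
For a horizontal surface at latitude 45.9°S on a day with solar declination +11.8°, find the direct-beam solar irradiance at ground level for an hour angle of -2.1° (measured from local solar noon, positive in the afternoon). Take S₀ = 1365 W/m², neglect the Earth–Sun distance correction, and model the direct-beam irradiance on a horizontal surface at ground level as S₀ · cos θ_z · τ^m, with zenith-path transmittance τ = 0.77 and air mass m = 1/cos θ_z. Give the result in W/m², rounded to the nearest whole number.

cos θ_z = sin(-45.9°) sin(11.8°) + cos(-45.9°) cos(11.8°) cos(-2.10°) = -0.1469 + 0.6807 = 0.5338.
Air mass m = 1/cos θ_z = 1/0.5338 = 1.873; τ^m = 0.77^1.873 = 0.6129.
Surface direct beam = 1365 × 0.5338 × 0.6129 = 446.58 W/m².

447 W/m²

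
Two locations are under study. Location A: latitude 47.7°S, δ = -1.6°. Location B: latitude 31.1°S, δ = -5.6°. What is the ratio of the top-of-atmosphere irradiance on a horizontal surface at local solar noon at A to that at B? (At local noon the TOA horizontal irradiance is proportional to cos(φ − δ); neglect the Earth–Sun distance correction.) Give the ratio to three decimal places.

0.768

A: cos θ_z = cos(-47.7° − (-1.6°)) = 0.6934.
B: cos θ_z = cos(-31.1° − (-5.6°)) = 0.9026.
Ratio A/B = 0.6934 / 0.9026 = 0.7682.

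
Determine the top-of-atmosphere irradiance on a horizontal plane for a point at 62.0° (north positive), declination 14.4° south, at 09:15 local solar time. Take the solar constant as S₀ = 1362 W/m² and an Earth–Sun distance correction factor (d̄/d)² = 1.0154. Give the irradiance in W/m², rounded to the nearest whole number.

169 W/m²

Hour angle H = 15° × (9.25 − 12) = -41.25°.
cos θ_z = sin(62.0°) sin(-14.4°) + cos(62.0°) cos(-14.4°) cos(-41.25°) = -0.2196 + 0.3419 = 0.1223.
Top-of-atmosphere irradiance = S₀ (d̄/d)² cos θ_z = 1362 × 1.0154 × 0.1223 = 169.14 W/m².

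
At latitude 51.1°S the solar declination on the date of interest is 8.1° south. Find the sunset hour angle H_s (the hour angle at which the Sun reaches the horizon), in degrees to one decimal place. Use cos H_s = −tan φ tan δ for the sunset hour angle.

The sunset hour angle satisfies cos H_s = −tan φ tan δ = -0.1764, giving H_s = 100.16°.

100.2°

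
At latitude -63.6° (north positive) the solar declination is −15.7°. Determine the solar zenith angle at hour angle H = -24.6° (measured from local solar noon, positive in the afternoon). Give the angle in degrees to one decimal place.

With φ = -63.6°, δ = -15.7°, H = -24.60°: sin φ sin δ = 0.2424, cos φ cos δ cos H = 0.3892, so cos θ_z = 0.6316.
θ_z = arccos(0.6316) = 50.83°.

50.8°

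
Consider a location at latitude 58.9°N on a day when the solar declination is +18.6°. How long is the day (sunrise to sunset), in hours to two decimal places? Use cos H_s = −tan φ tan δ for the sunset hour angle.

16.52 hours

The sunset hour angle satisfies cos H_s = −tan φ tan δ = -0.5579, giving H_s = 123.91°.
Day length = 2 H_s / 15° h⁻¹ = 247.82° / 15 = 16.521 h.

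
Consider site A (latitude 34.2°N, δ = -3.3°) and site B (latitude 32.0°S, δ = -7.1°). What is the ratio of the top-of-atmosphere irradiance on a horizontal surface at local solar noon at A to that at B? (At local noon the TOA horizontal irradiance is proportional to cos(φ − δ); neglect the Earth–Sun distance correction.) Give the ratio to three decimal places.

A: cos θ_z = cos(34.2° − (-3.3°)) = 0.7934.
B: cos θ_z = cos(-32.0° − (-7.1°)) = 0.9070.
Ratio A/B = 0.7934 / 0.9070 = 0.8748.

0.875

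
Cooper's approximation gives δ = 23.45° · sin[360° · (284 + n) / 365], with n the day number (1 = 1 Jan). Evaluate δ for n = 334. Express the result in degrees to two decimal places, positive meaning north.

-21.97°

360 × (284 + 334) / 365 = 609.534°; sin(609.534°) = -0.9369.
δ = 23.45 × -0.9369 = -21.970° ≈ -21.97°.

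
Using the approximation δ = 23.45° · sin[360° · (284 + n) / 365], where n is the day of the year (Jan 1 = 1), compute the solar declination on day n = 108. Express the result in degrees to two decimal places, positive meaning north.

+10.51°

360 × (284 + 108) / 365 = 386.630°; sin(386.630°) = 0.4482.
δ = 23.45 × 0.4482 = 10.510° ≈ +10.51°.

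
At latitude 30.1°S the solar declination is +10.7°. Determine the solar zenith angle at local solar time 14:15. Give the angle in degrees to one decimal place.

Hour angle H = 15° × (14.25 − 12) = 33.75°.
cos θ_z = sin(-30.1°) sin(10.7°) + cos(-30.1°) cos(10.7°) cos(33.75°) = -0.0931 + 0.7068 = 0.6137.
θ_z = arccos(0.6137) = 52.14°.

52.1°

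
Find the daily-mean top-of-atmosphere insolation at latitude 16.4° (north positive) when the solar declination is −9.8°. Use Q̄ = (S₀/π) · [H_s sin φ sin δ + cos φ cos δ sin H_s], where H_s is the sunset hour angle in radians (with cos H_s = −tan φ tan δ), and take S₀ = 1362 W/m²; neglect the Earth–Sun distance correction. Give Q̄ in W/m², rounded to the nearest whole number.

378 W/m²

cos H_s = −tan(16.4°) · tan(-9.8°) = 0.0508, so H_s = arccos(0.0508) = 87.09°. In radians, H_s = 1.5200.
H_s sin φ sin δ = 1.5200 × 0.2823 × -0.1702 = -0.0730.
cos φ cos δ sin H_s = 0.9593 × 0.9854 × 0.9987 = 0.9441.
Q̄ = (1362/π) × (-0.0730 + 0.9441) = 433.54 × 0.8711 = 377.66 W/m².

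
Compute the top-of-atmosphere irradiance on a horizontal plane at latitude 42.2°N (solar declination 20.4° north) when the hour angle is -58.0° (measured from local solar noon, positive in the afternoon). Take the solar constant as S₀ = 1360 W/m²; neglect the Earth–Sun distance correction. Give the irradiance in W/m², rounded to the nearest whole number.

cos θ_z = sin φ sin δ + cos φ cos δ cos H = (0.6717)(0.3486) + (0.7408)(0.9373)(0.5299) = 0.6021.
Top-of-atmosphere irradiance = S₀ cos θ_z = 1360 × 0.6021 = 818.86 W/m².

819 W/m²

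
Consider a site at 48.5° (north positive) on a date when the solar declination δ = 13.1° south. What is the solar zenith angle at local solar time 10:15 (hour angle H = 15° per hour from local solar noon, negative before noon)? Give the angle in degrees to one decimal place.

65.9°

Hour angle H = 15° × (10.25 − 12) = -26.25°.
cos θ_z = sin φ sin δ + cos φ cos δ cos H = (0.7490)(-0.2267) + (0.6626)(0.9740)(0.8969) = 0.4090.
θ_z = arccos(0.4090) = 65.86°.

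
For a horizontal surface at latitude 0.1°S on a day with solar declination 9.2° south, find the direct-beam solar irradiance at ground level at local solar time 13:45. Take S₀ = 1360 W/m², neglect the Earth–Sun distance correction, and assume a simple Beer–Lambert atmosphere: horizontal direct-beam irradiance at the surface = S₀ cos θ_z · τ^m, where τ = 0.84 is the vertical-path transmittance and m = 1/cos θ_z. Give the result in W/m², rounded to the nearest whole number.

989 W/m²

Hour angle H = 15° × (13.75 − 12) = 26.25°.
cos θ_z = sin φ sin δ + cos φ cos δ cos H = (-0.0017)(-0.1599) + (1.0000)(0.9871)(0.8969) = 0.8856.
Air mass m = 1/cos θ_z = 1/0.8856 = 1.129; τ^m = 0.84^1.129 = 0.8213.
Surface direct beam = 1360 × 0.8856 × 0.8213 = 989.19 W/m².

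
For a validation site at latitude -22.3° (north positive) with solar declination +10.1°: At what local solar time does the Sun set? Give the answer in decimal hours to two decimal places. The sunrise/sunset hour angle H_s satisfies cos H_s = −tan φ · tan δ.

17.72 h

The sunset hour angle satisfies cos H_s = −tan φ tan δ = 0.0731, giving H_s = 85.81°.
Sunset is at 12 + H_s/15 = 12 + 5.721 = 17.721 h local solar time.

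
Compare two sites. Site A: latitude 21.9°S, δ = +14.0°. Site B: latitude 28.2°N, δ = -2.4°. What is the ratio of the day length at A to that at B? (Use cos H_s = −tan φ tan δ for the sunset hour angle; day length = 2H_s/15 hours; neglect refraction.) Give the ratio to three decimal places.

A: H_s = arccos(−tan -21.9° · tan 14.0°) = 84.25°, so 2H_s/15 = 11.2333 h.
B: H_s = arccos(−tan 28.2° · tan -2.4°) = 88.71°, so 2H_s/15 = 11.8280 h.
Ratio A/B = 11.2333 / 11.8280 = 0.9497.

0.950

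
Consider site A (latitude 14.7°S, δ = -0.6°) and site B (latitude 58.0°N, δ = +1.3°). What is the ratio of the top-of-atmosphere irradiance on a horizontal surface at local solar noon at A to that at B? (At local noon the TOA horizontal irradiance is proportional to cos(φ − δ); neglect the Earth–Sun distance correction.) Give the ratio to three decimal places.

1.767

A: cos θ_z = cos(-14.7° − (-0.6°)) = 0.9699.
B: cos θ_z = cos(58.0° − (1.3°)) = 0.5490.
Ratio A/B = 0.9699 / 0.5490 = 1.7667.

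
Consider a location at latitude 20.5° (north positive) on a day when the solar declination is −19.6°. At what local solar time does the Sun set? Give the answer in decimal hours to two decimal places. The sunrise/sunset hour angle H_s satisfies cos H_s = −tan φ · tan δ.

17.49 h

cos H_s = −tan(20.5°) · tan(-19.6°) = 0.1331, so H_s = arccos(0.1331) = 82.35°.
Sunset is at 12 + H_s/15 = 12 + 5.490 = 17.490 h local solar time.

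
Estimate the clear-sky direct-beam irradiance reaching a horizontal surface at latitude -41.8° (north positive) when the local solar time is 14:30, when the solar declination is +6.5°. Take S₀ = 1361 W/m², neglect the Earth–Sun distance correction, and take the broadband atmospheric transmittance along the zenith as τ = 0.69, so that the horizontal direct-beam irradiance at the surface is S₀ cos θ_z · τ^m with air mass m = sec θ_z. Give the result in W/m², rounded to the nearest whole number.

Hour angle H = 15° × (14.5 − 12) = 37.50°.
With φ = -41.8°, δ = 6.5°, H = 37.50°: sin φ sin δ = -0.0755, cos φ cos δ cos H = 0.5876, so cos θ_z = 0.5121.
Air mass m = 1/cos θ_z = 1/0.5121 = 1.953; τ^m = 0.69^1.953 = 0.4845.
Surface direct beam = 1361 × 0.5121 × 0.4845 = 337.68 W/m².

338 W/m²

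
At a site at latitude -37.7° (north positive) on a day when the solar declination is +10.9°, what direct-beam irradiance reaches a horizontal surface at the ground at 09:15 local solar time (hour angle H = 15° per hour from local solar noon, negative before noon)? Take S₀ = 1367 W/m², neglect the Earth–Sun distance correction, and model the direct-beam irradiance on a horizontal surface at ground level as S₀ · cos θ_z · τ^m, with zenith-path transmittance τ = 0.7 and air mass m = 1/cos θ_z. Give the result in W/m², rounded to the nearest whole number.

299 W/m²

Hour angle H = 15° × (9.25 − 12) = -41.25°.
cos θ_z = sin(-37.7°) sin(10.9°) + cos(-37.7°) cos(10.9°) cos(-41.25°) = -0.1156 + 0.5841 = 0.4685.
Air mass m = 1/cos θ_z = 1/0.4685 = 2.134; τ^m = 0.7^2.134 = 0.4671.
Surface direct beam = 1367 × 0.4685 × 0.4671 = 299.15 W/m².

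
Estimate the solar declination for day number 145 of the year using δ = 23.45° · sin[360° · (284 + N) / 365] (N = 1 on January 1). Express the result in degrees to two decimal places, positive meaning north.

+20.92°

360 × (284 + 145) / 365 = 423.123°; sin(423.123°) = 0.8920.
δ = 23.45 × 0.8920 = 20.917° ≈ +20.92°.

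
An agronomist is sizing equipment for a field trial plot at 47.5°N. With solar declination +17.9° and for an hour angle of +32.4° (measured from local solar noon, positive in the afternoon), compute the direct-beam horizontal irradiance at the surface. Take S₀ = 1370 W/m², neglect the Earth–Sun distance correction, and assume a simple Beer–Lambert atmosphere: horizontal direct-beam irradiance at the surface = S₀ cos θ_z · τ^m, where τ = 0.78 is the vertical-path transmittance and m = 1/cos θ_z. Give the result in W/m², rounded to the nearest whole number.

763 W/m²

cos θ_z = sin(47.5°) sin(17.9°) + cos(47.5°) cos(17.9°) cos(32.40°) = 0.2266 + 0.5428 = 0.7694.
Air mass m = 1/cos θ_z = 1/0.7694 = 1.300; τ^m = 0.78^1.300 = 0.7240.
Surface direct beam = 1370 × 0.7694 × 0.7240 = 763.15 W/m².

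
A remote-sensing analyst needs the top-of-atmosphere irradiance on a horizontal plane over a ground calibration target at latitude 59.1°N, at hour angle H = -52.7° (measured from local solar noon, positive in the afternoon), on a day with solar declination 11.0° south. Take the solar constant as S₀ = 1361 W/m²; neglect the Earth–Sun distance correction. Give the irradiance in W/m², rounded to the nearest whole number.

193 W/m²

cos θ_z = sin φ sin δ + cos φ cos δ cos H = (0.8581)(-0.1908) + (0.5135)(0.9816)(0.6060) = 0.1417.
Top-of-atmosphere irradiance = S₀ cos θ_z = 1361 × 0.1417 = 192.85 W/m².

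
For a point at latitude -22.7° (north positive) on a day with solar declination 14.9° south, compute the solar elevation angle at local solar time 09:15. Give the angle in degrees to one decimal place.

50.3°

Hour angle H = 15° × (9.25 − 12) = -41.25°.
cos θ_z = sin φ sin δ + cos φ cos δ cos H = (-0.3859)(-0.2571) + (0.9225)(0.9664)(0.7518) = 0.7694.
θ_z = arccos(0.7694) = 39.70°, so the elevation is 90° − 39.70° = 50.30°.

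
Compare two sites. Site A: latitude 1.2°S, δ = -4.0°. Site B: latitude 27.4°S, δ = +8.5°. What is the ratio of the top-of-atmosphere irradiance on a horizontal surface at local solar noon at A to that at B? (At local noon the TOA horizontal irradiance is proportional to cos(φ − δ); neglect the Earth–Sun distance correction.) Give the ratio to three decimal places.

1.233

A: cos θ_z = cos(-1.2° − (-4.0°)) = 0.9988.
B: cos θ_z = cos(-27.4° − (8.5°)) = 0.8100.
Ratio A/B = 0.9988 / 0.8100 = 1.2331.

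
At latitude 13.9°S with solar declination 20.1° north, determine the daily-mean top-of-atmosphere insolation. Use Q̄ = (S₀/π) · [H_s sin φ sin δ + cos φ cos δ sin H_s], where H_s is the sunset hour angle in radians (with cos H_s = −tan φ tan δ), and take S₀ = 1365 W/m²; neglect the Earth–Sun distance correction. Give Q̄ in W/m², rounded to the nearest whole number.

341 W/m²

cos H_s = −tan(-13.9°) · tan(20.1°) = 0.0906, so H_s = arccos(0.0906) = 84.80°. In radians, H_s = 1.4800.
H_s sin φ sin δ = 1.4800 × -0.2402 × 0.3437 = -0.1222.
cos φ cos δ sin H_s = 0.9707 × 0.9391 × 0.9959 = 0.9078.
Q̄ = (1365/π) × (-0.1222 + 0.9078) = 434.49 × 0.7856 = 341.34 W/m².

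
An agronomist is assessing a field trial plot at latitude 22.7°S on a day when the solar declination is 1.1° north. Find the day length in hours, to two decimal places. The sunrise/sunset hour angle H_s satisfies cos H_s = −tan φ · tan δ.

11.94 hours

−tan φ tan δ = −(-0.4183)(0.0192) = 0.0080; H_s = arccos(0.0080) = 89.54°.
Day length = 2 H_s / 15° h⁻¹ = 179.08° / 15 = 11.939 h.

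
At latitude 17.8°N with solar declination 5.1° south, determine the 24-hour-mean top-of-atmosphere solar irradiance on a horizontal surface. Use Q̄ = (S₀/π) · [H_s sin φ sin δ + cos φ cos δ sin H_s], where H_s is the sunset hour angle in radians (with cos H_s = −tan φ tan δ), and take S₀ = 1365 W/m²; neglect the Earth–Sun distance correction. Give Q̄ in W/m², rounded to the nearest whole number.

cos H_s = −tan(17.8°) · tan(-5.1°) = 0.0287, so H_s = arccos(0.0287) = 88.36°. In radians, H_s = 1.5422.
H_s sin φ sin δ = 1.5422 × 0.3057 × -0.0889 = -0.0419.
cos φ cos δ sin H_s = 0.9521 × 0.9960 × 0.9996 = 0.9479.
Q̄ = (1365/π) × (-0.0419 + 0.9479) = 434.49 × 0.9060 = 393.65 W/m².

394 W/m²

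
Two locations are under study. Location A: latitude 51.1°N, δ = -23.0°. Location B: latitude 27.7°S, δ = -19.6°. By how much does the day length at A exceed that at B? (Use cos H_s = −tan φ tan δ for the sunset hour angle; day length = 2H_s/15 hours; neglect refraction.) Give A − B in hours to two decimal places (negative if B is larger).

A: H_s = arccos(−tan 51.1° · tan -23.0°) = 58.26°, so 2H_s/15 = 7.7680 h.
B: H_s = arccos(−tan -27.7° · tan -19.6°) = 100.77°, so 2H_s/15 = 13.4360 h.
A − B = 7.7680 − 13.4360 = -5.6680 h.

-5.67 h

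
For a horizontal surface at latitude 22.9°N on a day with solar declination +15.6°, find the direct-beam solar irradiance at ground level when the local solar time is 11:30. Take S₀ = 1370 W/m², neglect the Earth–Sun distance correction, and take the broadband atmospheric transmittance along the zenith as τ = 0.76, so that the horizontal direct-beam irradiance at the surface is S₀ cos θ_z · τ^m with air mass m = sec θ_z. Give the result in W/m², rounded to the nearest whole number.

Hour angle H = 15° × (11.5 − 12) = -7.50°.
cos θ_z = sin(22.9°) sin(15.6°) + cos(22.9°) cos(15.6°) cos(-7.50°) = 0.1046 + 0.8797 = 0.9843.
Air mass m = 1/cos θ_z = 1/0.9843 = 1.016; τ^m = 0.76^1.016 = 0.7567.
Surface direct beam = 1370 × 0.9843 × 0.7567 = 1020.40 W/m².

1020 W/m²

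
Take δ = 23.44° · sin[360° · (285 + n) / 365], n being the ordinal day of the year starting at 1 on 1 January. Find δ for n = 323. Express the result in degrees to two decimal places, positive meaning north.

360 × (285 + 323) / 365 = 599.671°; sin(599.671°) = -0.8631.
δ = 23.44 × -0.8631 = -20.231° ≈ -20.23°.

-20.23°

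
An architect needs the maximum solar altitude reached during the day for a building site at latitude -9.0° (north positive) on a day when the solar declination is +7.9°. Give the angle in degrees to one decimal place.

At local solar noon the hour angle is zero, so the elevation is 90° − |φ − δ| = 90° − |-9.0° − (7.9°)| = 90° − 16.9° = 73.1°.

73.1°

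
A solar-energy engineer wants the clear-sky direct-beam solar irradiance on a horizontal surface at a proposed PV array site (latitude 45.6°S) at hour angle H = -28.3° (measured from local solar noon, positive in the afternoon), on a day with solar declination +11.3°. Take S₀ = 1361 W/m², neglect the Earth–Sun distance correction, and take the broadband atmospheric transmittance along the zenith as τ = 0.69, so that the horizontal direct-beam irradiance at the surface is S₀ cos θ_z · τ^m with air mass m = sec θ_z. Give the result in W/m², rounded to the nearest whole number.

With φ = -45.6°, δ = 11.3°, H = -28.30°: sin φ sin δ = -0.1400, cos φ cos δ cos H = 0.6041, so cos θ_z = 0.4641.
Air mass m = 1/cos θ_z = 1/0.4641 = 2.155; τ^m = 0.69^2.155 = 0.4495.
Surface direct beam = 1361 × 0.4641 × 0.4495 = 283.92 W/m².

284 W/m²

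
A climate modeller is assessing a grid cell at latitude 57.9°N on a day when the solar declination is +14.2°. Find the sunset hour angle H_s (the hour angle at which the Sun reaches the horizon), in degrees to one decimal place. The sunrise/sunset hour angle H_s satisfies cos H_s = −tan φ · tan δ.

The sunset hour angle satisfies cos H_s = −tan φ tan δ = -0.4034, giving H_s = 113.79°.

113.8°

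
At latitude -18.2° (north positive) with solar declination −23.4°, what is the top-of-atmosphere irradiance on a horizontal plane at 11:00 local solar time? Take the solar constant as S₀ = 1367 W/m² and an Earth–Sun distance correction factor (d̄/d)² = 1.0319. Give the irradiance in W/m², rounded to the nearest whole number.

Hour angle H = 15° × (11 − 12) = -15.00°.
cos θ_z = sin(-18.2°) sin(-23.4°) + cos(-18.2°) cos(-23.4°) cos(-15.00°) = 0.1240 + 0.8421 = 0.9661.
Top-of-atmosphere irradiance = S₀ (d̄/d)² cos θ_z = 1367 × 1.0319 × 0.9661 = 1362.79 W/m².

1363 W/m²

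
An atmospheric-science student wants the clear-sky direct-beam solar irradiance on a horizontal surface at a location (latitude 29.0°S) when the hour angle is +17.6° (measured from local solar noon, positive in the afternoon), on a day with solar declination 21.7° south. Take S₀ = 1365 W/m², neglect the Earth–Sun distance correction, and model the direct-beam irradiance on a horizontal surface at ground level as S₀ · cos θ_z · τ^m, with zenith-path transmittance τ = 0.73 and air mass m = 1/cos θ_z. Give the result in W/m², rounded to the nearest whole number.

936 W/m²

cos θ_z = sin(-29.0°) sin(-21.7°) + cos(-29.0°) cos(-21.7°) cos(17.60°) = 0.1793 + 0.7746 = 0.9539.
Air mass m = 1/cos θ_z = 1/0.9539 = 1.048; τ^m = 0.73^1.048 = 0.7191.
Surface direct beam = 1365 × 0.9539 × 0.7191 = 936.32 W/m².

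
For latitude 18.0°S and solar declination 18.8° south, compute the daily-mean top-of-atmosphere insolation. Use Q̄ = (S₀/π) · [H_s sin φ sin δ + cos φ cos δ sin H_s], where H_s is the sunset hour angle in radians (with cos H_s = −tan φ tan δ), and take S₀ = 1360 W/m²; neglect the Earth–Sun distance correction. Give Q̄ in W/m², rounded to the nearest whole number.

460 W/m²

−tan φ tan δ = −(-0.3249)(-0.3404) = -0.1106; H_s = arccos(-0.1106) = 96.35°. In radians, H_s = 1.6816.
H_s sin φ sin δ = 1.6816 × -0.3090 × -0.3223 = 0.1675.
cos φ cos δ sin H_s = 0.9511 × 0.9466 × 0.9939 = 0.8948.
Q̄ = (1360/π) × (0.1675 + 0.8948) = 432.90 × 1.0623 = 459.87 W/m².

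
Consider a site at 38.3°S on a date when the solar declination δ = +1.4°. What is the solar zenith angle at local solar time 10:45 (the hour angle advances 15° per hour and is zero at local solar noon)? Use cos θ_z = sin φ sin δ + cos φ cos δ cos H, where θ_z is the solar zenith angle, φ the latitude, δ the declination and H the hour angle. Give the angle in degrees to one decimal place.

Hour angle H = 15° × (10.75 − 12) = -18.75°.
With φ = -38.3°, δ = 1.4°, H = -18.75°: sin φ sin δ = -0.0151, cos φ cos δ cos H = 0.7429, so cos θ_z = 0.7278.
θ_z = arccos(0.7278) = 43.30°.

43.3°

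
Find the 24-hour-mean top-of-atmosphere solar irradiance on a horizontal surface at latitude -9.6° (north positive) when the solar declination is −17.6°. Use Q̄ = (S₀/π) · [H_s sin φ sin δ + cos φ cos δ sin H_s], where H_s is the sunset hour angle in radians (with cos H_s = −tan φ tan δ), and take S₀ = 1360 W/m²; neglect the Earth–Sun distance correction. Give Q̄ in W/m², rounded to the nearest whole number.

442 W/m²

cos H_s = −tan(-9.6°) · tan(-17.6°) = -0.0537, so H_s = arccos(-0.0537) = 93.08°. In radians, H_s = 1.6246.
H_s sin φ sin δ = 1.6246 × -0.1668 × -0.3024 = 0.0819.
cos φ cos δ sin H_s = 0.9860 × 0.9532 × 0.9986 = 0.9385.
Q̄ = (1360/π) × (0.0819 + 0.9385) = 432.90 × 1.0204 = 441.73 W/m².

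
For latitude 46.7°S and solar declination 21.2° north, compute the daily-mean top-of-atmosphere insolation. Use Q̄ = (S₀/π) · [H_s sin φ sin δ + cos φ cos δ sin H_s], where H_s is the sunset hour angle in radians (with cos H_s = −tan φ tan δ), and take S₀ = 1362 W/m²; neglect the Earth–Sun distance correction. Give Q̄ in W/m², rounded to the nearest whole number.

cos H_s = −tan(-46.7°) · tan(21.2°) = 0.4116, so H_s = arccos(0.4116) = 65.69°. In radians, H_s = 1.1465.
H_s sin φ sin δ = 1.1465 × -0.7278 × 0.3616 = -0.3017.
cos φ cos δ sin H_s = 0.6858 × 0.9323 × 0.9113 = 0.5827.
Q̄ = (1362/π) × (-0.3017 + 0.5827) = 433.54 × 0.2810 = 121.82 W/m².

122 W/m²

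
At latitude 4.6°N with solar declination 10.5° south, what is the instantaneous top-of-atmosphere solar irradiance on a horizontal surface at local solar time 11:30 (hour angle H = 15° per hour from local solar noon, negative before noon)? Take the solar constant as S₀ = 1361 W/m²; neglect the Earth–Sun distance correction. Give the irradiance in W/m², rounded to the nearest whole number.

Hour angle H = 15° × (11.5 − 12) = -7.50°.
cos θ_z = sin φ sin δ + cos φ cos δ cos H = (0.0802)(-0.1822) + (0.9968)(0.9833)(0.9914) = 0.9571.
Top-of-atmosphere irradiance = S₀ cos θ_z = 1361 × 0.9571 = 1302.61 W/m².

1303 W/m²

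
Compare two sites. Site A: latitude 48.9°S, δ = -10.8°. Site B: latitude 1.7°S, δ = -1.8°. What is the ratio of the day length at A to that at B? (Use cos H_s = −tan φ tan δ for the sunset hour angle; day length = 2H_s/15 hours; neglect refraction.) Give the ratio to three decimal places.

1.140

A: H_s = arccos(−tan -48.9° · tan -10.8°) = 102.63°, so 2H_s/15 = 13.6840 h.
B: H_s = arccos(−tan -1.7° · tan -1.8°) = 90.05°, so 2H_s/15 = 12.0067 h.
Ratio A/B = 13.6840 / 12.0067 = 1.1397.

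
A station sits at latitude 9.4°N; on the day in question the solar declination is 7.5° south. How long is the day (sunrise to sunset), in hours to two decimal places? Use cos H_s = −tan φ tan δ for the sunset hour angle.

11.83 hours

The sunset hour angle satisfies cos H_s = −tan φ tan δ = 0.0218, giving H_s = 88.75°.
Day length = 2 H_s / 15° h⁻¹ = 177.50° / 15 = 11.833 h.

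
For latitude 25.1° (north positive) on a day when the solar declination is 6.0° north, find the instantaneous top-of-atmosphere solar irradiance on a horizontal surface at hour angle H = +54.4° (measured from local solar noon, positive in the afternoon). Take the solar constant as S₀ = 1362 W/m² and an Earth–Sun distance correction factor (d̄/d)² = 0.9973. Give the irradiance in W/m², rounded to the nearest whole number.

With φ = 25.1°, δ = 6.0°, H = 54.40°: sin φ sin δ = 0.0443, cos φ cos δ cos H = 0.5243, so cos θ_z = 0.5686.
Top-of-atmosphere irradiance = S₀ (d̄/d)² cos θ_z = 1362 × 0.9973 × 0.5686 = 772.34 W/m².

772 W/m²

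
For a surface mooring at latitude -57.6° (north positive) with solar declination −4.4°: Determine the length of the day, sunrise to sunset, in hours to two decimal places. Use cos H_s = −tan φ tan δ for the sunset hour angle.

12.93 hours

−tan φ tan δ = −(-1.5757)(-0.0769) = -0.1212; H_s = arccos(-0.1212) = 96.96°.
Day length = 2 H_s / 15° h⁻¹ = 193.92° / 15 = 12.928 h.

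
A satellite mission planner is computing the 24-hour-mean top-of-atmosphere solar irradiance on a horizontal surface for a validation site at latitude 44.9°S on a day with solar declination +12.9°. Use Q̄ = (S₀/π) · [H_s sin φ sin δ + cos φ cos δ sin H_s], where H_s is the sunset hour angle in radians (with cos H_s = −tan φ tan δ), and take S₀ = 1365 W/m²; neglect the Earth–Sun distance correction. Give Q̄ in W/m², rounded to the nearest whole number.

200 W/m²

The sunset hour angle satisfies cos H_s = −tan φ tan δ = 0.2282, giving H_s = 76.81°. In radians, H_s = 1.3406.
H_s sin φ sin δ = 1.3406 × -0.7059 × 0.2233 = -0.2113.
cos φ cos δ sin H_s = 0.7083 × 0.9748 × 0.9736 = 0.6722.
Q̄ = (1365/π) × (-0.2113 + 0.6722) = 434.49 × 0.4609 = 200.26 W/m².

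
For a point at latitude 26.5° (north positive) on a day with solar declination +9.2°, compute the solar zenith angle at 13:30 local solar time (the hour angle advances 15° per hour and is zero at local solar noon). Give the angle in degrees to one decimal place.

27.4°

Hour angle H = 15° × (13.5 − 12) = 22.50°.
cos θ_z = sin φ sin δ + cos φ cos δ cos H = (0.4462)(0.1599) + (0.8949)(0.9871)(0.9239) = 0.8875.
θ_z = arccos(0.8875) = 27.44°.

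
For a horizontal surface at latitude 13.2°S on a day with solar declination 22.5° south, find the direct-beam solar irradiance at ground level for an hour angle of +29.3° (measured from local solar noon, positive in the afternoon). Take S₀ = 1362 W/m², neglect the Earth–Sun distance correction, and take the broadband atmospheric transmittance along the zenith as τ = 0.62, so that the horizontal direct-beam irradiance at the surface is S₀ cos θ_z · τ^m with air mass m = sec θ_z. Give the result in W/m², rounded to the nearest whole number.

686 W/m²

cos θ_z = sin(-13.2°) sin(-22.5°) + cos(-13.2°) cos(-22.5°) cos(29.30°) = 0.0874 + 0.7844 = 0.8718.
Air mass m = 1/cos θ_z = 1/0.8718 = 1.147; τ^m = 0.62^1.147 = 0.5779.
Surface direct beam = 1362 × 0.8718 × 0.5779 = 686.19 W/m².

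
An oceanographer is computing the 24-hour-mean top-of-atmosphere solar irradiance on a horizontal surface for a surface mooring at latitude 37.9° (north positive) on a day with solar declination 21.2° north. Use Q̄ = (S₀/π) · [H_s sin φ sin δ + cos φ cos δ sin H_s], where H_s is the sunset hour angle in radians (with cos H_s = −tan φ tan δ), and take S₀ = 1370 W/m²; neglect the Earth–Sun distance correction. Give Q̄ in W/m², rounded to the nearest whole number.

488 W/m²

The sunset hour angle satisfies cos H_s = −tan φ tan δ = -0.3020, giving H_s = 107.58°. In radians, H_s = 1.8776.
H_s sin φ sin δ = 1.8776 × 0.6143 × 0.3616 = 0.4171.
cos φ cos δ sin H_s = 0.7891 × 0.9323 × 0.9533 = 0.7013.
Q̄ = (1370/π) × (0.4171 + 0.7013) = 436.08 × 1.1184 = 487.71 W/m².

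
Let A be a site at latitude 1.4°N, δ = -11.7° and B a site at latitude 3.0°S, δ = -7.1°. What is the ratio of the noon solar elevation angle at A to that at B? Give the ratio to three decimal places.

0.895

A: 90° − |1.4 − (-11.7)| = 76.90°.
B: 90° − |-3.0 − (-7.1)| = 85.90°.
Ratio A/B = 76.9000 / 85.9000 = 0.8952.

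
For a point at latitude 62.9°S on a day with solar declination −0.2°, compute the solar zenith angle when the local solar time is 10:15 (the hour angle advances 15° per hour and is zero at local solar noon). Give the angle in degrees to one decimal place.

Hour angle H = 15° × (10.25 − 12) = -26.25°.
cos θ_z = sin(-62.9°) sin(-0.2°) + cos(-62.9°) cos(-0.2°) cos(-26.25°) = 0.0031 + 0.4086 = 0.4117.
θ_z = arccos(0.4117) = 65.69°.

65.7°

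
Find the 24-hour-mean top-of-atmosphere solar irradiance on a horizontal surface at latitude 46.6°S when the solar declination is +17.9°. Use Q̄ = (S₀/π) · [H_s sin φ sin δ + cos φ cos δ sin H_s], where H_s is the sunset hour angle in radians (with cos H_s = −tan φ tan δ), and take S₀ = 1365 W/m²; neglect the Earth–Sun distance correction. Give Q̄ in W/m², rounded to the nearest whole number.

cos H_s = −tan(-46.6°) · tan(17.9°) = 0.3416, so H_s = arccos(0.3416) = 70.03°. In radians, H_s = 1.2223.
H_s sin φ sin δ = 1.2223 × -0.7266 × 0.3074 = -0.2730.
cos φ cos δ sin H_s = 0.6871 × 0.9516 × 0.9399 = 0.6145.
Q̄ = (1365/π) × (-0.2730 + 0.6145) = 434.49 × 0.3415 = 148.38 W/m².

148 W/m²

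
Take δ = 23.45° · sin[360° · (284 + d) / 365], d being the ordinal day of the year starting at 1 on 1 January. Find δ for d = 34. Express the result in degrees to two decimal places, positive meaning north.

-16.97°

360 × (284 + 34) / 365 = 313.644°; sin(313.644°) = -0.7236.
δ = 23.45 × -0.7236 = -16.968° ≈ -16.97°.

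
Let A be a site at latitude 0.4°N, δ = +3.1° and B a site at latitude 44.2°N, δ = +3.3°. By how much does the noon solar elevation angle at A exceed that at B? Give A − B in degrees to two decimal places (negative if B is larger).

A: 90° − |0.4 − (3.1)| = 87.30°.
B: 90° − |44.2 − (3.3)| = 49.10°.
A − B = 87.30 − 49.10 = 38.20°.

+38.20°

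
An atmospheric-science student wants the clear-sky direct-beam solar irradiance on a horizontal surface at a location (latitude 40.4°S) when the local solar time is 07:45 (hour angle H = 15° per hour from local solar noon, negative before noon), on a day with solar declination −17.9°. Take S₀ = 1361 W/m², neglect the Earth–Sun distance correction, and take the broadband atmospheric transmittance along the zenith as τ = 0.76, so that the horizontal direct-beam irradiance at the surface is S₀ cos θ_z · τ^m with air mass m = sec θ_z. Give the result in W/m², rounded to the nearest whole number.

417 W/m²

Hour angle H = 15° × (7.75 − 12) = -63.75°.
cos θ_z = sin(-40.4°) sin(-17.9°) + cos(-40.4°) cos(-17.9°) cos(-63.75°) = 0.1992 + 0.3205 = 0.5197.
Air mass m = 1/cos θ_z = 1/0.5197 = 1.924; τ^m = 0.76^1.924 = 0.5898.
Surface direct beam = 1361 × 0.5197 × 0.5898 = 417.17 W/m².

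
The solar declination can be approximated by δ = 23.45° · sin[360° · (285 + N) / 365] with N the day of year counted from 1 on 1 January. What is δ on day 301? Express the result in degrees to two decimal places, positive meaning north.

-14.43°

360 × (285 + 301) / 365 = 577.973°; sin(577.973°) = -0.6153.
δ = 23.45 × -0.6153 = -14.429° ≈ -14.43°.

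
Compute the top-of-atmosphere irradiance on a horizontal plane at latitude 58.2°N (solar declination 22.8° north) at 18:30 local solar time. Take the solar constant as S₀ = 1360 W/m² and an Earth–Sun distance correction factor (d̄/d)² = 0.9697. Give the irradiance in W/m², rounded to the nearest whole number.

Hour angle H = 15° × (18.5 − 12) = 97.50°.
cos θ_z = sin φ sin δ + cos φ cos δ cos H = (0.8499)(0.3875) + (0.5270)(0.9219)(-0.1305) = 0.2659.
Top-of-atmosphere irradiance = S₀ (d̄/d)² cos θ_z = 1360 × 0.9697 × 0.2659 = 350.67 W/m².

351 W/m²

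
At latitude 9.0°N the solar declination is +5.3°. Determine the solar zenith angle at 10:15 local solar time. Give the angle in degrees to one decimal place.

26.3°

Hour angle H = 15° × (10.25 − 12) = -26.25°.
cos θ_z = sin φ sin δ + cos φ cos δ cos H = (0.1564)(0.0924) + (0.9877)(0.9957)(0.8969) = 0.8965.
θ_z = arccos(0.8965) = 26.30°.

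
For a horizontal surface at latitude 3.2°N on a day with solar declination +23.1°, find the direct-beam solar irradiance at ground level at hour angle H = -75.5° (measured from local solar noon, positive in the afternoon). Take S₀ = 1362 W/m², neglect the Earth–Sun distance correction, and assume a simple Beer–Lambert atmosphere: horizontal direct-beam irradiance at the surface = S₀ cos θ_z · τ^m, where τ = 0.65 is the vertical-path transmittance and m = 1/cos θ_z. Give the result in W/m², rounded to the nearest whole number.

With φ = 3.2°, δ = 23.1°, H = -75.50°: sin φ sin δ = 0.0219, cos φ cos δ cos H = 0.2299, so cos θ_z = 0.2518.
Air mass m = 1/cos θ_z = 1/0.2518 = 3.971; τ^m = 0.65^3.971 = 0.1808.
Surface direct beam = 1362 × 0.2518 × 0.1808 = 62.01 W/m².

62 W/m²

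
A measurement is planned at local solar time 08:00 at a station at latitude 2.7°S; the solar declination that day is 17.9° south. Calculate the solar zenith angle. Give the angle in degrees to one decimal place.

60.7°

Hour angle H = 15° × (8 − 12) = -60.00°.
With φ = -2.7°, δ = -17.9°, H = -60.00°: sin φ sin δ = 0.0145, cos φ cos δ cos H = 0.4753, so cos θ_z = 0.4898.
θ_z = arccos(0.4898) = 60.67°.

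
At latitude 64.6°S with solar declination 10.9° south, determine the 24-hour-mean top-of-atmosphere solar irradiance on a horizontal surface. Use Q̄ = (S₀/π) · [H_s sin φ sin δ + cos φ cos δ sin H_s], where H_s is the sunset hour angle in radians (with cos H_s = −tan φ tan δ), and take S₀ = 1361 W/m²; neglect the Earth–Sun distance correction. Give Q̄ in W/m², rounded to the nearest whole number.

314 W/m²

The sunset hour angle satisfies cos H_s = −tan φ tan δ = -0.4056, giving H_s = 113.93°. In radians, H_s = 1.9885.
H_s sin φ sin δ = 1.9885 × -0.9033 × -0.1891 = 0.3397.
cos φ cos δ sin H_s = 0.4289 × 0.9820 × 0.9140 = 0.3850.
Q̄ = (1361/π) × (0.3397 + 0.3850) = 433.22 × 0.7247 = 313.95 W/m².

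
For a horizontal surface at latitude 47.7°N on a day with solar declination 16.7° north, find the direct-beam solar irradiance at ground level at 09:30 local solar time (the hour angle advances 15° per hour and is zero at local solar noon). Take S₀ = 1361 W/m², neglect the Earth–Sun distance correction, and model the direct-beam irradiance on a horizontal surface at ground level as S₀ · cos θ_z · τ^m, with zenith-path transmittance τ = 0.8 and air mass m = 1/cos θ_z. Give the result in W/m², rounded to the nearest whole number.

Hour angle H = 15° × (9.5 − 12) = -37.50°.
cos θ_z = sin φ sin δ + cos φ cos δ cos H = (0.7396)(0.2874) + (0.6730)(0.9578)(0.7934) = 0.7240.
Air mass m = 1/cos θ_z = 1/0.7240 = 1.381; τ^m = 0.8^1.381 = 0.7348.
Surface direct beam = 1361 × 0.7240 × 0.7348 = 724.05 W/m².

724 W/m²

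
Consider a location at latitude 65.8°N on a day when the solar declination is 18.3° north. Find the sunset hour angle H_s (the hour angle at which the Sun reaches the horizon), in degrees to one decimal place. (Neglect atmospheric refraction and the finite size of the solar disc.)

137.4°

−tan φ tan δ = −(2.2251)(0.3307) = -0.7358; H_s = arccos(-0.7358) = 137.37°.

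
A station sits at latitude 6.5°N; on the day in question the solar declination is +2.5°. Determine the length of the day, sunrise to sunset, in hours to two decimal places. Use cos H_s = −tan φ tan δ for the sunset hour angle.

12.04 hours

−tan φ tan δ = −(0.1139)(0.0437) = -0.0050; H_s = arccos(-0.0050) = 90.29°.
Day length = 2 H_s / 15° h⁻¹ = 180.58° / 15 = 12.039 h.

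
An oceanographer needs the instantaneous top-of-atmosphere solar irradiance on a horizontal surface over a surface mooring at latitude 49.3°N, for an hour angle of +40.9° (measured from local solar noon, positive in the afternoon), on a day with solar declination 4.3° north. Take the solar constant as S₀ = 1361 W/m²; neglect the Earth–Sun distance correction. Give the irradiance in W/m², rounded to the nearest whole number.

746 W/m²

cos θ_z = sin φ sin δ + cos φ cos δ cos H = (0.7581)(0.0750) + (0.6521)(0.9972)(0.7559) = 0.5484.
Top-of-atmosphere irradiance = S₀ cos θ_z = 1361 × 0.5484 = 746.37 W/m².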